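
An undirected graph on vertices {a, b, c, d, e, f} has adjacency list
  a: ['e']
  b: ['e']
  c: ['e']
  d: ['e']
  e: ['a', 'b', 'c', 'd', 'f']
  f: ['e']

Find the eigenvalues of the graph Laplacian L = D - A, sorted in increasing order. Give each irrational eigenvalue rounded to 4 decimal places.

[0, 1, 1, 1, 1, 6]

With the vertex order [a, b, c, d, e, f], the degrees are [1, 1, 1, 1, 5, 1], giving D = diag(1, 1, 1, 1, 5, 1) and L = D - A. The multiplicity of 0 as a Laplacian eigenvalue equals the number of connected components. The single zero eigenvalue shows the graph is connected. The eigenvalues sum to 10, which equals trace(L) = 2|E|.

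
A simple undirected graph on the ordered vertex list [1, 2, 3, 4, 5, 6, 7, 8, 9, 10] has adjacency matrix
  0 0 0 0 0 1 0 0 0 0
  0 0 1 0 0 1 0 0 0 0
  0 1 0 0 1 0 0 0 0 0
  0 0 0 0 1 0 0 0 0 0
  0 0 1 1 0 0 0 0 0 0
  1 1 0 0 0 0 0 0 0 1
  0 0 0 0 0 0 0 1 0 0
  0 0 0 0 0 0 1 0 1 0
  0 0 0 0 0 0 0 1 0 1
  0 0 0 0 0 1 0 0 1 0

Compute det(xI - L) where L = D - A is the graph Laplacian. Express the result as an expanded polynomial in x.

x^10 - 18x^9 + 135x^8 - 548x^7 + 1309x^6 - 1874x^5 + 1568x^4 - 712x^3 + 149x^2 - 10x

With the vertex order [1, 2, 3, 4, 5, 6, 7, 8, 9, 10], the degrees are [1, 2, 2, 1, 2, 3, 1, 2, 2, 2], giving D = diag(1, 2, 2, 1, 2, 3, 1, 2, 2, 2) and L = D - A. Computing det(xI - L) by cofactor expansion (or equivalently via sum-over-permutations) gives x^10 - 18x^9 + 135x^8 - 548x^7 + 1309x^6 - 1874x^5 + 1568x^4 - 712x^3 + 149x^2 - 10x. Since p(0) = det(-L) = 0, x divides p(x). The eigenvalues sum to 18, which equals trace(L) = 2|E|.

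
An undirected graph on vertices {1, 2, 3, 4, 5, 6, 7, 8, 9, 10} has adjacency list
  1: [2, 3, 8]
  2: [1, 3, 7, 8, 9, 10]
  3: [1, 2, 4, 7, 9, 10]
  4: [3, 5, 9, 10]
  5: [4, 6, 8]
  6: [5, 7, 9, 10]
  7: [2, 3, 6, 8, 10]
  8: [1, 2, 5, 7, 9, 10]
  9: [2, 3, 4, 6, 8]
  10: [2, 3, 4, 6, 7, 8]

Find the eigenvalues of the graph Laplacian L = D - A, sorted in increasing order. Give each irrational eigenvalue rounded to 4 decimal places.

Reading degrees in the order [1, 2, 3, 4, 5, 6, 7, 8, 9, 10] gives [3, 6, 6, 4, 3, 4, 5, 6, 5, 6]; set D = diag(3, 6, 6, 4, 3, 4, 5, 6, 5, 6) and form L = D - A. The multiplicity of 0 as a Laplacian eigenvalue equals the number of connected components. The eigenvalues sum to 48, which equals trace(L) = 2|E|.

[0, 2.2021, 3.2207, 3.5830, 4.7130, 5.1174, 6.3743, 6.7296, 7.4557, 8.6044]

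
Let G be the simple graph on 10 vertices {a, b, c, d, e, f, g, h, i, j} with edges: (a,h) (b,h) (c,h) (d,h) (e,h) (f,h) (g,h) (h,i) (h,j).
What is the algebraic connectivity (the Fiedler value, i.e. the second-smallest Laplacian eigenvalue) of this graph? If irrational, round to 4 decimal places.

1

Each diagonal entry of L is the vertex degree and each off-diagonal entry is -1 where an edge is present, 0 otherwise; in the order [a, b, c, d, e, f, g, h, i, j] the diagonal is [1, 1, 1, 1, 1, 1, 1, 9, 1, 1]. The sorted Laplacian eigenvalues are [0, 1, 1, 1, 1, 1, 1, 1, 1, 10]; the algebraic connectivity is the second entry, 1. There is one zero in the spectrum, matching the 1 component.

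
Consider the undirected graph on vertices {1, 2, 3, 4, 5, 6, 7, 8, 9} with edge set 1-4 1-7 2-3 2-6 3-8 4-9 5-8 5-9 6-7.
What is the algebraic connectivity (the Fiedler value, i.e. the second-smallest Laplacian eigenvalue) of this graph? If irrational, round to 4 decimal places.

0.4679

Reading degrees in the order [1, 2, 3, 4, 5, 6, 7, 8, 9] gives [2, 2, 2, 2, 2, 2, 2, 2, 2]; set D = diag(2, 2, 2, 2, 2, 2, 2, 2, 2) and form L = D - A. The smallest Laplacian eigenvalue is always 0. The next one, lambda_2 = 0.4679, measures how hard the graph is to disconnect: larger values mean better connectivity. The eigenvalues sum to 18, which equals trace(L) = 2|E|. By the matrix-tree theorem the graph has (1/9) * product of the nonzero eigenvalues = 9 spanning trees.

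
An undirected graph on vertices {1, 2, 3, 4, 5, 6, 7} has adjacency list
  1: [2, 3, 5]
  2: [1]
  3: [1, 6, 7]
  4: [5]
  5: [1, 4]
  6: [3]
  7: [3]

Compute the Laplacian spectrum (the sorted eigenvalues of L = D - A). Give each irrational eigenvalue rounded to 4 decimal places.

Each diagonal entry of L is the vertex degree and each off-diagonal entry is -1 where an edge is present, 0 otherwise; in the order [1, 2, 3, 4, 5, 6, 7] the diagonal is [3, 1, 3, 1, 2, 1, 1]. Since every row of L sums to 0, the all-ones vector is in the kernel and 0 is an eigenvalue. The single zero eigenvalue shows the graph is connected.

[0, 0.3217, 0.6802, 1, 2.1397, 3.2297, 4.6287]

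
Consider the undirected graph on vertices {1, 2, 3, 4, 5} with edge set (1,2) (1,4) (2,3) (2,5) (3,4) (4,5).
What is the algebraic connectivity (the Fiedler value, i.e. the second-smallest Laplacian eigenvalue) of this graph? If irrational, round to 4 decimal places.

With the vertex order [1, 2, 3, 4, 5], the degrees are [2, 3, 2, 3, 2], giving D = diag(2, 3, 2, 3, 2) and L = D - A. The sorted Laplacian eigenvalues are [0, 2, 2, 3, 5]; the algebraic connectivity is the second entry, 2. By the matrix-tree theorem the graph has (1/5) * product of the nonzero eigenvalues = 12 spanning trees.

2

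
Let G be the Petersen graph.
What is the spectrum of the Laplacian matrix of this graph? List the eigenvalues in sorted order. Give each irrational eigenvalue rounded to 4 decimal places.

The graph has 10 vertices and degree multiset [3, 3, 3, 3, 3, 3, 3, 3, 3, 3]; D is the diagonal matrix of degrees and L = D - A. L is symmetric positive semidefinite, so every eigenvalue is real and nonnegative. There is one zero in the spectrum, matching the 1 component.

[0, 2, 2, 2, 2, 2, 5, 5, 5, 5]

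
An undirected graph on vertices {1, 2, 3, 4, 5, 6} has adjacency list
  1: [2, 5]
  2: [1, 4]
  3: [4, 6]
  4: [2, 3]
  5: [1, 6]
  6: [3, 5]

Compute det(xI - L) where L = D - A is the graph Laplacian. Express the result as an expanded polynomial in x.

Each diagonal entry of L is the vertex degree and each off-diagonal entry is -1 where an edge is present, 0 otherwise; in the order [1, 2, 3, 4, 5, 6] the diagonal is [2, 2, 2, 2, 2, 2]. L has integer entries, so p(x) = det(xI - L) has integer coefficients. Expanding the determinant yields x^6 - 12x^5 + 54x^4 - 112x^3 + 105x^2 - 36x. The coefficient of x^5 equals -trace(L) = -12, matching the sum of degrees.

x^6 - 12x^5 + 54x^4 - 112x^3 + 105x^2 - 36x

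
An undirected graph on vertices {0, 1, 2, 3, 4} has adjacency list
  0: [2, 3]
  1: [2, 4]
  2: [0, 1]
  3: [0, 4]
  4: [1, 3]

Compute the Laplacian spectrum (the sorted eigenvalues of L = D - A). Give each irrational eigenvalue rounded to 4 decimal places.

[0, 1.3820, 1.3820, 3.6180, 3.6180]

With the vertex order [0, 1, 2, 3, 4], the degrees are [2, 2, 2, 2, 2], giving D = diag(2, 2, 2, 2, 2) and L = D - A. The multiplicity of 0 as a Laplacian eigenvalue equals the number of connected components.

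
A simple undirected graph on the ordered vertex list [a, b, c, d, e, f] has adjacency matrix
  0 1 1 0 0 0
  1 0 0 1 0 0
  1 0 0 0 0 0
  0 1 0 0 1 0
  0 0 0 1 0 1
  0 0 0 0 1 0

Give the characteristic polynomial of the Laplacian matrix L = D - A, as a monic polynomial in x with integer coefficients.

x^6 - 10x^5 + 36x^4 - 56x^3 + 35x^2 - 6x

Each diagonal entry of L is the vertex degree and each off-diagonal entry is -1 where an edge is present, 0 otherwise; in the order [a, b, c, d, e, f] the diagonal is [2, 2, 1, 2, 2, 1]. Computing det(xI - L) by cofactor expansion (or equivalently via sum-over-permutations) gives x^6 - 10x^5 + 36x^4 - 56x^3 + 35x^2 - 6x. The constant term is 0 because L is singular (the all-ones vector lies in its kernel). The largest eigenvalue, 3.7321, is at most the vertex count 6. The eigenvalues sum to 10, which equals trace(L) = 2|E|.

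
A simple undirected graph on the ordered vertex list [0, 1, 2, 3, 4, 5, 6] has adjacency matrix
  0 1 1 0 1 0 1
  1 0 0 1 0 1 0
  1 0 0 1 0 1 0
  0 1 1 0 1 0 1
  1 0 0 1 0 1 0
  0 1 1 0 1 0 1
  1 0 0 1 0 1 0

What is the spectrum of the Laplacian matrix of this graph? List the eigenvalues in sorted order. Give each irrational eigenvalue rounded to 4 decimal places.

With the vertex order [0, 1, 2, 3, 4, 5, 6], the degrees are [4, 3, 3, 4, 3, 4, 3], giving D = diag(4, 3, 3, 4, 3, 4, 3) and L = D - A. The multiplicity of 0 as a Laplacian eigenvalue equals the number of connected components. The single zero eigenvalue shows the graph is connected.

[0, 3, 3, 3, 4, 4, 7]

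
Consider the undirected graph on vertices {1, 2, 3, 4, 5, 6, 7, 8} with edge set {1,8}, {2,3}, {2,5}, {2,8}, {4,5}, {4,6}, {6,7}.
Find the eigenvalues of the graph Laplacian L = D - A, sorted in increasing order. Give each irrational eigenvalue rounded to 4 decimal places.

[0, 0.1864, 0.5858, 1, 2, 2.4707, 3.4142, 4.3429]

Reading degrees in the order [1, 2, 3, 4, 5, 6, 7, 8] gives [1, 3, 1, 2, 2, 2, 1, 2]; set D = diag(1, 3, 1, 2, 2, 2, 1, 2) and form L = D - A. Since every row of L sums to 0, the all-ones vector is in the kernel and 0 is an eigenvalue. The largest eigenvalue, 4.3429, is at most the vertex count 8.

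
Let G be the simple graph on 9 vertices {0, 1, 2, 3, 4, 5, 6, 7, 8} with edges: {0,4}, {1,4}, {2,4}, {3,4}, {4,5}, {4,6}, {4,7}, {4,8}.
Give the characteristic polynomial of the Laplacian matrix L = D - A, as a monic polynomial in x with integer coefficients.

Each diagonal entry of L is the vertex degree and each off-diagonal entry is -1 where an edge is present, 0 otherwise; in the order [0, 1, 2, 3, 4, 5, 6, 7, 8] the diagonal is [1, 1, 1, 1, 8, 1, 1, 1, 1]. The eigenvalues of L are [0, 1, 1, 1, 1, 1, 1, 1, 9]; the characteristic polynomial is the product of (x - lambda_i), which multiplies out to x^9 - 16x^8 + 84x^7 - 224x^6 + 350x^5 - 336x^4 + 196x^3 - 64x^2 + 9x. The constant term is 0 because L is singular (the all-ones vector lies in its kernel). By the matrix-tree theorem the graph has (1/9) * product of the nonzero eigenvalues = 1 spanning tree. The eigenvalues sum to 16, which equals trace(L) = 2|E|.

x^9 - 16x^8 + 84x^7 - 224x^6 + 350x^5 - 336x^4 + 196x^3 - 64x^2 + 9x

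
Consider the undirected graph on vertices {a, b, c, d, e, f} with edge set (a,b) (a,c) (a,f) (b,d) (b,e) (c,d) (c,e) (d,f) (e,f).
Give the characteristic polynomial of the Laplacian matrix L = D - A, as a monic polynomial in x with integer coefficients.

x^6 - 18x^5 + 126x^4 - 432x^3 + 729x^2 - 486x

Reading degrees in the order [a, b, c, d, e, f] gives [3, 3, 3, 3, 3, 3]; set D = diag(3, 3, 3, 3, 3, 3) and form L = D - A. The eigenvalues of L are [0, 3, 3, 3, 3, 6]; the characteristic polynomial is the product of (x - lambda_i), which multiplies out to x^6 - 18x^5 + 126x^4 - 432x^3 + 729x^2 - 486x. The coefficient of x^5 equals -trace(L) = -18, matching the sum of degrees. The eigenvalues sum to 18, which equals trace(L) = 2|E|.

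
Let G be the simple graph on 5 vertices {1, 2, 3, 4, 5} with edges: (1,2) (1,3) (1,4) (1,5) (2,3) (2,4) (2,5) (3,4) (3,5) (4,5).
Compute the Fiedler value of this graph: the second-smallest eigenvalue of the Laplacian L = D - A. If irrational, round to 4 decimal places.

5

Each diagonal entry of L is the vertex degree and each off-diagonal entry is -1 where an edge is present, 0 otherwise; in the order [1, 2, 3, 4, 5] the diagonal is [4, 4, 4, 4, 4]. The sorted Laplacian eigenvalues are [0, 5, 5, 5, 5]; the algebraic connectivity is the second entry, 5. By the matrix-tree theorem the graph has (1/5) * product of the nonzero eigenvalues = 125 spanning trees.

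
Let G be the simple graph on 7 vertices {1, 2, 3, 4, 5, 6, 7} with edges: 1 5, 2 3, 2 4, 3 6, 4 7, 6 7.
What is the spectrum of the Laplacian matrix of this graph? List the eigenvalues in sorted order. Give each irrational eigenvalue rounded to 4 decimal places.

[0, 0, 1.3820, 1.3820, 2, 3.6180, 3.6180]

With the vertex order [1, 2, 3, 4, 5, 6, 7], the degrees are [1, 2, 2, 2, 1, 2, 2], giving D = diag(1, 2, 2, 2, 1, 2, 2) and L = D - A. The multiplicity of 0 as a Laplacian eigenvalue equals the number of connected components. The 2 zero eigenvalues correspond to the 2 connected components. The largest eigenvalue, 3.6180, is at most the vertex count 7.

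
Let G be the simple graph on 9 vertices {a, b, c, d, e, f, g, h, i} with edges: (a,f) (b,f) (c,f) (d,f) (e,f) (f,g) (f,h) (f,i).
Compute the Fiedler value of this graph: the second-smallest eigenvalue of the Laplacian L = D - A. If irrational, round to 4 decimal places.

1

Reading degrees in the order [a, b, c, d, e, f, g, h, i] gives [1, 1, 1, 1, 1, 8, 1, 1, 1]; set D = diag(1, 1, 1, 1, 1, 8, 1, 1, 1) and form L = D - A. The smallest Laplacian eigenvalue is always 0. The next one, lambda_2 = 1, measures how hard the graph is to disconnect: larger values mean better connectivity.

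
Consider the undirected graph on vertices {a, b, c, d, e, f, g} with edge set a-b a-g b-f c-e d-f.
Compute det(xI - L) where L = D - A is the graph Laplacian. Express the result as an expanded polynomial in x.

Reading degrees in the order [a, b, c, d, e, f, g] gives [2, 2, 1, 1, 1, 2, 1]; set D = diag(2, 2, 1, 1, 1, 2, 1) and form L = D - A. Computing det(xI - L) by cofactor expansion (or equivalently via sum-over-permutations) gives x^7 - 10x^6 + 37x^5 - 62x^4 + 45x^3 - 10x^2. The coefficient of x^6 equals -trace(L) = -10, matching the sum of degrees. The eigenvalues sum to 10, which equals trace(L) = 2|E|. The largest eigenvalue, 3.6180, is at most the vertex count 7.

x^7 - 10x^6 + 37x^5 - 62x^4 + 45x^3 - 10x^2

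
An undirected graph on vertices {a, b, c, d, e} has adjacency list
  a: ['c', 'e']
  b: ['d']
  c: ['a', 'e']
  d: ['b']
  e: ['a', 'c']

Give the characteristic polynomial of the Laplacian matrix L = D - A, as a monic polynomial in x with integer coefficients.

x^5 - 8x^4 + 21x^3 - 18x^2

Each diagonal entry of L is the vertex degree and each off-diagonal entry is -1 where an edge is present, 0 otherwise; in the order [a, b, c, d, e] the diagonal is [2, 1, 2, 1, 2]. Computing det(xI - L) by cofactor expansion (or equivalently via sum-over-permutations) gives x^5 - 8x^4 + 21x^3 - 18x^2. The coefficient of x^4 equals -trace(L) = -8, matching the sum of degrees.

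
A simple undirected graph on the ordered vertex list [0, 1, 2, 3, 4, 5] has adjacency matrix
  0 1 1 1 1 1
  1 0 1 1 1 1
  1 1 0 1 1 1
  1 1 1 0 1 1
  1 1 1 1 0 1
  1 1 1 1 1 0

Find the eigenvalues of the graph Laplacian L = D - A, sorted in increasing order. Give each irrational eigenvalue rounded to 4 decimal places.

Reading degrees in the order [0, 1, 2, 3, 4, 5] gives [5, 5, 5, 5, 5, 5]; set D = diag(5, 5, 5, 5, 5, 5) and form L = D - A. Diagonalising L (or applying a numerical eigensolver to the 6x6 matrix) gives the spectrum above. The single zero eigenvalue shows the graph is connected. By the matrix-tree theorem the graph has (1/6) * product of the nonzero eigenvalues = 1296 spanning trees.

[0, 6, 6, 6, 6, 6]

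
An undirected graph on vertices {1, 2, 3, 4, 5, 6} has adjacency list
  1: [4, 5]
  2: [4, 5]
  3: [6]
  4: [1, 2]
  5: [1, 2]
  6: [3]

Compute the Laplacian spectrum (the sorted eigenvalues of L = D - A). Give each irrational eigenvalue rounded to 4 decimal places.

[0, 0, 2, 2, 2, 4]

Each diagonal entry of L is the vertex degree and each off-diagonal entry is -1 where an edge is present, 0 otherwise; in the order [1, 2, 3, 4, 5, 6] the diagonal is [2, 2, 1, 2, 2, 1]. L is symmetric positive semidefinite, so every eigenvalue is real and nonnegative. The 2 zero eigenvalues correspond to the 2 connected components. The eigenvalues sum to 10, which equals trace(L) = 2|E|. There are 2 zeros in the spectrum, matching the 2 components.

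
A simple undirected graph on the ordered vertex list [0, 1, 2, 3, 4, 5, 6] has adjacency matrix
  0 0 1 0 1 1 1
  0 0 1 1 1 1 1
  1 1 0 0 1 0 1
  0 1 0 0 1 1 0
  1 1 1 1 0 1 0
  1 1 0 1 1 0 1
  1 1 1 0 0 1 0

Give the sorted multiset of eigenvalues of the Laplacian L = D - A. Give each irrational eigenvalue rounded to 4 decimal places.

[0, 2.5858, 4.3820, 4.3820, 5.4142, 6.6180, 6.6180]

Each diagonal entry of L is the vertex degree and each off-diagonal entry is -1 where an edge is present, 0 otherwise; in the order [0, 1, 2, 3, 4, 5, 6] the diagonal is [4, 5, 4, 3, 5, 5, 4]. The multiplicity of 0 as a Laplacian eigenvalue equals the number of connected components. The largest eigenvalue, 6.6180, is at most the vertex count 7.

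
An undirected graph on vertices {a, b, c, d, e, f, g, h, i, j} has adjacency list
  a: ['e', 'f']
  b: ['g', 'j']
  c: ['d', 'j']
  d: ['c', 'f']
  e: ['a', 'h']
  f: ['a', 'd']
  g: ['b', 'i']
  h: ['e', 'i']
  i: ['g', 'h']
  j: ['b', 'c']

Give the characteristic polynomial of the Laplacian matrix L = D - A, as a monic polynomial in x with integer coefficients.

x^10 - 20x^9 + 170x^8 - 800x^7 + 2275x^6 - 4004x^5 + 4290x^4 - 2640x^3 + 825x^2 - 100x

Reading degrees in the order [a, b, c, d, e, f, g, h, i, j] gives [2, 2, 2, 2, 2, 2, 2, 2, 2, 2]; set D = diag(2, 2, 2, 2, 2, 2, 2, 2, 2, 2) and form L = D - A. L has integer entries, so p(x) = det(xI - L) has integer coefficients. Expanding the determinant yields x^10 - 20x^9 + 170x^8 - 800x^7 + 2275x^6 - 4004x^5 + 4290x^4 - 2640x^3 + 825x^2 - 100x. Since p(0) = det(-L) = 0, x divides p(x). By the matrix-tree theorem the graph has (1/10) * product of the nonzero eigenvalues = 10 spanning trees.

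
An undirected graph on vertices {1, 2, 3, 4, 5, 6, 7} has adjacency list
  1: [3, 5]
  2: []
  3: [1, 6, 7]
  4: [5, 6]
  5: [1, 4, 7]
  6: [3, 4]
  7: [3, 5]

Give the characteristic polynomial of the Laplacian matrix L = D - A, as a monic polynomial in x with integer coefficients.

With the vertex order [1, 2, 3, 4, 5, 6, 7], the degrees are [2, 0, 3, 2, 3, 2, 2], giving D = diag(2, 0, 3, 2, 3, 2, 2) and L = D - A. Computing det(xI - L) by cofactor expansion (or equivalently via sum-over-permutations) gives x^7 - 14x^6 + 74x^5 - 184x^4 + 216x^3 - 96x^2. The constant term is 0 because L is singular (the all-ones vector lies in its kernel). The eigenvalues sum to 14, which equals trace(L) = 2|E|. The largest eigenvalue, 4.7321, is at most the vertex count 7.

x^7 - 14x^6 + 74x^5 - 184x^4 + 216x^3 - 96x^2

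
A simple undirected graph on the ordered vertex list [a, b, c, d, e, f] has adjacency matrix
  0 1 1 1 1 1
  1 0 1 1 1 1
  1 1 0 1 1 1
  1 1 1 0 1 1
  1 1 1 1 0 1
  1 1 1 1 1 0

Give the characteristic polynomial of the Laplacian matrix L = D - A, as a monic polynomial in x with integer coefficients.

Each diagonal entry of L is the vertex degree and each off-diagonal entry is -1 where an edge is present, 0 otherwise; in the order [a, b, c, d, e, f] the diagonal is [5, 5, 5, 5, 5, 5]. Computing det(xI - L) by cofactor expansion (or equivalently via sum-over-permutations) gives x^6 - 30x^5 + 360x^4 - 2160x^3 + 6480x^2 - 7776x. Since p(0) = det(-L) = 0, x divides p(x). There is one zero in the spectrum, matching the 1 component.

x^6 - 30x^5 + 360x^4 - 2160x^3 + 6480x^2 - 7776x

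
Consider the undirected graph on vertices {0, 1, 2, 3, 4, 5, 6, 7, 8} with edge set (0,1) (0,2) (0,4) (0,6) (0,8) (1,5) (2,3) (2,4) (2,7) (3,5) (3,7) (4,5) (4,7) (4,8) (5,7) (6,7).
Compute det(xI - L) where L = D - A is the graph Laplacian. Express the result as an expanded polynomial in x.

Reading degrees in the order [0, 1, 2, 3, 4, 5, 6, 7, 8] gives [5, 2, 4, 3, 5, 4, 2, 5, 2]; set D = diag(5, 2, 4, 3, 5, 4, 2, 5, 2) and form L = D - A. L has integer entries, so p(x) = det(xI - L) has integer coefficients. Expanding the determinant yields x^9 - 32x^8 + 432x^7 - 3202x^6 + 14202x^5 - 38482x^4 + 62097x^3 - 54586x^2 + 20061x. Since p(0) = det(-L) = 0, x divides p(x).

x^9 - 32x^8 + 432x^7 - 3202x^6 + 14202x^5 - 38482x^4 + 62097x^3 - 54586x^2 + 20061x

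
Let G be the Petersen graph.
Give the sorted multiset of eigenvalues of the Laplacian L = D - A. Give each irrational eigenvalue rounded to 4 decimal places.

The graph has 10 vertices and degree multiset [3, 3, 3, 3, 3, 3, 3, 3, 3, 3]; D is the diagonal matrix of degrees and L = D - A. Since every row of L sums to 0, the all-ones vector is in the kernel and 0 is an eigenvalue. The single zero eigenvalue shows the graph is connected. There is one zero in the spectrum, matching the 1 component.

[0, 2, 2, 2, 2, 2, 5, 5, 5, 5]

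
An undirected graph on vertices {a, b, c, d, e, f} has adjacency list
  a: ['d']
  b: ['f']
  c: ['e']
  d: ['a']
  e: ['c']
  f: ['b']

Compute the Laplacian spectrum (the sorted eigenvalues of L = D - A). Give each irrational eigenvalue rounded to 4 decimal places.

[0, 0, 0, 2, 2, 2]

With the vertex order [a, b, c, d, e, f], the degrees are [1, 1, 1, 1, 1, 1], giving D = diag(1, 1, 1, 1, 1, 1) and L = D - A. Since every row of L sums to 0, the all-ones vector is in the kernel and 0 is an eigenvalue. The 3 zero eigenvalues correspond to the 3 connected components. The eigenvalues sum to 6, which equals trace(L) = 2|E|.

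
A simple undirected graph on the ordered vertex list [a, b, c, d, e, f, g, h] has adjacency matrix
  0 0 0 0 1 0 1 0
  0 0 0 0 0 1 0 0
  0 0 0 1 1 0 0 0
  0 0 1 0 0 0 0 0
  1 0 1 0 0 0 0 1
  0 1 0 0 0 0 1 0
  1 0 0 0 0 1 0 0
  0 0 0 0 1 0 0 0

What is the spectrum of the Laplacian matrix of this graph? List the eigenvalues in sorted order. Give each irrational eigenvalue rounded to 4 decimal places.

Reading degrees in the order [a, b, c, d, e, f, g, h] gives [2, 1, 2, 1, 3, 2, 2, 1]; set D = diag(2, 1, 2, 1, 3, 2, 2, 1) and form L = D - A. Diagonalising L (or applying a numerical eigensolver to the 8x8 matrix) gives the spectrum above. There is one zero in the spectrum, matching the 1 component.

[0, 0.1864, 0.5858, 1, 2, 2.4707, 3.4142, 4.3429]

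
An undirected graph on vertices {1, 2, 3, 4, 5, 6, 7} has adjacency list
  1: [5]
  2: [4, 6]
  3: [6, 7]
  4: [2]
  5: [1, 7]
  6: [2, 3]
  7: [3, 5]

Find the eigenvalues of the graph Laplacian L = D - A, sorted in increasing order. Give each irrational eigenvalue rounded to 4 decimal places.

With the vertex order [1, 2, 3, 4, 5, 6, 7], the degrees are [1, 2, 2, 1, 2, 2, 2], giving D = diag(1, 2, 2, 1, 2, 2, 2) and L = D - A. Diagonalising L (or applying a numerical eigensolver to the 7x7 matrix) gives the spectrum above. The eigenvalues sum to 12, which equals trace(L) = 2|E|. By the matrix-tree theorem the graph has (1/7) * product of the nonzero eigenvalues = 1 spanning tree.

[0, 0.1981, 0.7530, 1.5550, 2.4450, 3.2470, 3.8019]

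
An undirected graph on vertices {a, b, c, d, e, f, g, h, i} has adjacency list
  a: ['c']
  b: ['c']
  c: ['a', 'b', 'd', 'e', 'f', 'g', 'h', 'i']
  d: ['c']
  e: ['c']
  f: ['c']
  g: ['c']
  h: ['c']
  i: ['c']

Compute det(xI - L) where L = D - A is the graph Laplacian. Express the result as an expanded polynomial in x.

x^9 - 16x^8 + 84x^7 - 224x^6 + 350x^5 - 336x^4 + 196x^3 - 64x^2 + 9x

Reading degrees in the order [a, b, c, d, e, f, g, h, i] gives [1, 1, 8, 1, 1, 1, 1, 1, 1]; set D = diag(1, 1, 8, 1, 1, 1, 1, 1, 1) and form L = D - A. L has integer entries, so p(x) = det(xI - L) has integer coefficients. Expanding the determinant yields x^9 - 16x^8 + 84x^7 - 224x^6 + 350x^5 - 336x^4 + 196x^3 - 64x^2 + 9x. Since p(0) = det(-L) = 0, x divides p(x). There is one zero in the spectrum, matching the 1 component.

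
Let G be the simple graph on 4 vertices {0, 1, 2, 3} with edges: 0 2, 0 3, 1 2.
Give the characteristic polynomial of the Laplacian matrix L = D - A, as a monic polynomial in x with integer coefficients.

x^4 - 6x^3 + 10x^2 - 4x

Reading degrees in the order [0, 1, 2, 3] gives [2, 1, 2, 1]; set D = diag(2, 1, 2, 1) and form L = D - A. Computing det(xI - L) by cofactor expansion (or equivalently via sum-over-permutations) gives x^4 - 6x^3 + 10x^2 - 4x. Since p(0) = det(-L) = 0, x divides p(x). The largest eigenvalue, 3.4142, is at most the vertex count 4. There is one zero in the spectrum, matching the 1 component.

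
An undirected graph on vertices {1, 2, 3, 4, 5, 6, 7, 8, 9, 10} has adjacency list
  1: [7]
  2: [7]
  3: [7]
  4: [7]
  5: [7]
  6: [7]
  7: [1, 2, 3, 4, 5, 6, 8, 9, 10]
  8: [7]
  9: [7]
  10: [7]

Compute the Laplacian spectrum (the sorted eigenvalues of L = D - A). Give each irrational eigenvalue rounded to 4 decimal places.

[0, 1, 1, 1, 1, 1, 1, 1, 1, 10]

With the vertex order [1, 2, 3, 4, 5, 6, 7, 8, 9, 10], the degrees are [1, 1, 1, 1, 1, 1, 9, 1, 1, 1], giving D = diag(1, 1, 1, 1, 1, 1, 9, 1, 1, 1) and L = D - A. Since every row of L sums to 0, the all-ones vector is in the kernel and 0 is an eigenvalue. The single zero eigenvalue shows the graph is connected. There is one zero in the spectrum, matching the 1 component.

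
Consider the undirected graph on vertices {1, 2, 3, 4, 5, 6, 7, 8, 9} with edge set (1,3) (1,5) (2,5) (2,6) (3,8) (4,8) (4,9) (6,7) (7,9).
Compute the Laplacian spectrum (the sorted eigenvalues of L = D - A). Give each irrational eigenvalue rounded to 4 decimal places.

[0, 0.4679, 0.4679, 1.6527, 1.6527, 3, 3, 3.8794, 3.8794]

With the vertex order [1, 2, 3, 4, 5, 6, 7, 8, 9], the degrees are [2, 2, 2, 2, 2, 2, 2, 2, 2], giving D = diag(2, 2, 2, 2, 2, 2, 2, 2, 2) and L = D - A. The multiplicity of 0 as a Laplacian eigenvalue equals the number of connected components. The single zero eigenvalue shows the graph is connected. By the matrix-tree theorem the graph has (1/9) * product of the nonzero eigenvalues = 9 spanning trees.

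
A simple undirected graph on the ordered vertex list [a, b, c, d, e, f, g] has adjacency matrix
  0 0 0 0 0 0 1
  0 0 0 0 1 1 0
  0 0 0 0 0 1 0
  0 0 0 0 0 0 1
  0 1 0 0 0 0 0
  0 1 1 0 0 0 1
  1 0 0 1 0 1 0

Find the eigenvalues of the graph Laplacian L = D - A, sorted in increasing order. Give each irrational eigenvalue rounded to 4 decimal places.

[0, 0.3217, 0.6802, 1, 2.1397, 3.2297, 4.6287]

Reading degrees in the order [a, b, c, d, e, f, g] gives [1, 2, 1, 1, 1, 3, 3]; set D = diag(1, 2, 1, 1, 1, 3, 3) and form L = D - A. L is symmetric positive semidefinite, so every eigenvalue is real and nonnegative. The eigenvalues sum to 12, which equals trace(L) = 2|E|. The largest eigenvalue, 4.6287, is at most the vertex count 7.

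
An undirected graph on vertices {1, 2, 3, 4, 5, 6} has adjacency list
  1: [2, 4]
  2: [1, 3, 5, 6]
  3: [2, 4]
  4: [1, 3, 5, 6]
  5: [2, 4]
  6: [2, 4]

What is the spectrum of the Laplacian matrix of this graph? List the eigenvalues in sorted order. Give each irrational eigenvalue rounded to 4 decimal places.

With the vertex order [1, 2, 3, 4, 5, 6], the degrees are [2, 4, 2, 4, 2, 2], giving D = diag(2, 4, 2, 4, 2, 2) and L = D - A. Since every row of L sums to 0, the all-ones vector is in the kernel and 0 is an eigenvalue. The eigenvalues sum to 16, which equals trace(L) = 2|E|. There is one zero in the spectrum, matching the 1 component.

[0, 2, 2, 2, 4, 6]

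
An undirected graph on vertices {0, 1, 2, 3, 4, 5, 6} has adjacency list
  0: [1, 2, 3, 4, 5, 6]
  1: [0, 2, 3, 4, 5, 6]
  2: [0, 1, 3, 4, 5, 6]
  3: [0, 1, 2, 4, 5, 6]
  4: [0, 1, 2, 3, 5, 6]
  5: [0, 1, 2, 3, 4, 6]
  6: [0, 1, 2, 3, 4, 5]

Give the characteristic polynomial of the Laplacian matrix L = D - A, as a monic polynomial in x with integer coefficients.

x^7 - 42x^6 + 735x^5 - 6860x^4 + 36015x^3 - 100842x^2 + 117649x

Each diagonal entry of L is the vertex degree and each off-diagonal entry is -1 where an edge is present, 0 otherwise; in the order [0, 1, 2, 3, 4, 5, 6] the diagonal is [6, 6, 6, 6, 6, 6, 6]. L has integer entries, so p(x) = det(xI - L) has integer coefficients. Expanding the determinant yields x^7 - 42x^6 + 735x^5 - 6860x^4 + 36015x^3 - 100842x^2 + 117649x. The coefficient of x^6 equals -trace(L) = -42, matching the sum of degrees. The largest eigenvalue, 7, is at most the vertex count 7. There is one zero in the spectrum, matching the 1 component.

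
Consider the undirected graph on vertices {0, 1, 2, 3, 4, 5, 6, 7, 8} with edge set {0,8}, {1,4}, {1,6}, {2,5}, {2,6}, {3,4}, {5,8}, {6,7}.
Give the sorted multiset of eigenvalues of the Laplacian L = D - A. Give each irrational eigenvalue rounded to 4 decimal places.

With the vertex order [0, 1, 2, 3, 4, 5, 6, 7, 8], the degrees are [1, 2, 2, 1, 2, 2, 3, 1, 2], giving D = diag(1, 2, 2, 1, 2, 2, 3, 1, 2) and L = D - A. L is symmetric positive semidefinite, so every eigenvalue is real and nonnegative. There is one zero in the spectrum, matching the 1 component. By the matrix-tree theorem the graph has (1/9) * product of the nonzero eigenvalues = 1 spanning tree.

[0, 0.1506, 0.4266, 1, 1.4229, 2.1724, 3, 3.4576, 4.3699]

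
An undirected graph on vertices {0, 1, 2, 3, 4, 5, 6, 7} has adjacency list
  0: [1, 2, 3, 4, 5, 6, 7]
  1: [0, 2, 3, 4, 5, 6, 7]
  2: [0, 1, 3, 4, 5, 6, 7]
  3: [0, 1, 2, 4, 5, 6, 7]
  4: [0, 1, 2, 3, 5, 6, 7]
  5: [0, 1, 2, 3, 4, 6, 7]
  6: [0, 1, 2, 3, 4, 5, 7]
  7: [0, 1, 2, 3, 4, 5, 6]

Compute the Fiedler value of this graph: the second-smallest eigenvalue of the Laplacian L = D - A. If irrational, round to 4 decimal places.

Reading degrees in the order [0, 1, 2, 3, 4, 5, 6, 7] gives [7, 7, 7, 7, 7, 7, 7, 7]; set D = diag(7, 7, 7, 7, 7, 7, 7, 7) and form L = D - A. The smallest Laplacian eigenvalue is always 0. The next one, lambda_2 = 8, measures how hard the graph is to disconnect: larger values mean better connectivity. There is one zero in the spectrum, matching the 1 component.

8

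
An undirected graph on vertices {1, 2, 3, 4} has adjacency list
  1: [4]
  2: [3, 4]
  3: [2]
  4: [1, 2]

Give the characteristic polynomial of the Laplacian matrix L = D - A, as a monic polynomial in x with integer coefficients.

With the vertex order [1, 2, 3, 4], the degrees are [1, 2, 1, 2], giving D = diag(1, 2, 1, 2) and L = D - A. Computing det(xI - L) by cofactor expansion (or equivalently via sum-over-permutations) gives x^4 - 6x^3 + 10x^2 - 4x. Since p(0) = det(-L) = 0, x divides p(x). By the matrix-tree theorem the graph has (1/4) * product of the nonzero eigenvalues = 1 spanning tree. There is one zero in the spectrum, matching the 1 component.

x^4 - 6x^3 + 10x^2 - 4x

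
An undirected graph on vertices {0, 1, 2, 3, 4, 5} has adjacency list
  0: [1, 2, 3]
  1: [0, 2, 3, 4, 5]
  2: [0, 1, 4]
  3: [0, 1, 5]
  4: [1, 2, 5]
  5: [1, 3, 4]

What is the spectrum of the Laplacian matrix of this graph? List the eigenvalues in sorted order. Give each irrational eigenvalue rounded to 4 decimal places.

[0, 2.3820, 2.3820, 4.6180, 4.6180, 6]

Each diagonal entry of L is the vertex degree and each off-diagonal entry is -1 where an edge is present, 0 otherwise; in the order [0, 1, 2, 3, 4, 5] the diagonal is [3, 5, 3, 3, 3, 3]. Diagonalising L (or applying a numerical eigensolver to the 6x6 matrix) gives the spectrum above. The single zero eigenvalue shows the graph is connected. The largest eigenvalue, 6, is at most the vertex count 6.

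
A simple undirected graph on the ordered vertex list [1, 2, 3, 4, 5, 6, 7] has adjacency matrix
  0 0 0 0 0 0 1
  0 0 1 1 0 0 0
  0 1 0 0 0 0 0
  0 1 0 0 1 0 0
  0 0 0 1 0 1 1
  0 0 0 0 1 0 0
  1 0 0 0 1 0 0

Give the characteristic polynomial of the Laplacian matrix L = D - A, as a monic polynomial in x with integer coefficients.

With the vertex order [1, 2, 3, 4, 5, 6, 7], the degrees are [1, 2, 1, 2, 3, 1, 2], giving D = diag(1, 2, 1, 2, 3, 1, 2) and L = D - A. Computing det(xI - L) by cofactor expansion (or equivalently via sum-over-permutations) gives x^7 - 12x^6 + 54x^5 - 114x^4 + 115x^3 - 50x^2 + 7x. Since p(0) = det(-L) = 0, x divides p(x). The eigenvalues sum to 12, which equals trace(L) = 2|E|.

x^7 - 12x^6 + 54x^5 - 114x^4 + 115x^3 - 50x^2 + 7x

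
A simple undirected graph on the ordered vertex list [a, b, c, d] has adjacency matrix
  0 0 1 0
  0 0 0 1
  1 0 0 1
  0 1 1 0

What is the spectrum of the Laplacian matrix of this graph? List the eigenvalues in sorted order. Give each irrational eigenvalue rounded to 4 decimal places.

Each diagonal entry of L is the vertex degree and each off-diagonal entry is -1 where an edge is present, 0 otherwise; in the order [a, b, c, d] the diagonal is [1, 1, 2, 2]. L is symmetric positive semidefinite, so every eigenvalue is real and nonnegative.

[0, 0.5858, 2, 3.4142]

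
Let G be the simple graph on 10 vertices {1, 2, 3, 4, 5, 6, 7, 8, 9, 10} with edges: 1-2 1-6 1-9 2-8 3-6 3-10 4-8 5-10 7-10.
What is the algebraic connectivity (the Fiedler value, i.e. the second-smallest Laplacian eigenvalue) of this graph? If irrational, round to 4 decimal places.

Reading degrees in the order [1, 2, 3, 4, 5, 6, 7, 8, 9, 10] gives [3, 2, 2, 1, 1, 2, 1, 2, 1, 3]; set D = diag(3, 2, 2, 1, 1, 2, 1, 2, 1, 3) and form L = D - A. The smallest Laplacian eigenvalue is always 0. The next one, lambda_2 = 0.1257, measures how hard the graph is to disconnect: larger values mean better connectivity. There is one zero in the spectrum, matching the 1 component.

0.1257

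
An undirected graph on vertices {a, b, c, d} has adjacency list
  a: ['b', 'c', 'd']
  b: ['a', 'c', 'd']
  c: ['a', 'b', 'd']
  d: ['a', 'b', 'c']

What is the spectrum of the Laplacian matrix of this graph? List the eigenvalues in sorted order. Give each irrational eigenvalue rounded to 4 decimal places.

With the vertex order [a, b, c, d], the degrees are [3, 3, 3, 3], giving D = diag(3, 3, 3, 3) and L = D - A. L is symmetric positive semidefinite, so every eigenvalue is real and nonnegative. There is one zero in the spectrum, matching the 1 component. By the matrix-tree theorem the graph has (1/4) * product of the nonzero eigenvalues = 16 spanning trees.

[0, 4, 4, 4]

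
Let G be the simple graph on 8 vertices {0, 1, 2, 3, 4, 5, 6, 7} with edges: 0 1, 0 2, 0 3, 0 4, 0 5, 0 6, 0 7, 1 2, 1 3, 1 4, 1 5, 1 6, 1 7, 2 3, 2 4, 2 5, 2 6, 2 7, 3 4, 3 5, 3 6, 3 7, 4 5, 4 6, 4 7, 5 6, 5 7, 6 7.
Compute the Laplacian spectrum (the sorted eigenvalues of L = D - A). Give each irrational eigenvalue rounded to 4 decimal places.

[0, 8, 8, 8, 8, 8, 8, 8]

With the vertex order [0, 1, 2, 3, 4, 5, 6, 7], the degrees are [7, 7, 7, 7, 7, 7, 7, 7], giving D = diag(7, 7, 7, 7, 7, 7, 7, 7) and L = D - A. L is symmetric positive semidefinite, so every eigenvalue is real and nonnegative. The eigenvalues sum to 56, which equals trace(L) = 2|E|.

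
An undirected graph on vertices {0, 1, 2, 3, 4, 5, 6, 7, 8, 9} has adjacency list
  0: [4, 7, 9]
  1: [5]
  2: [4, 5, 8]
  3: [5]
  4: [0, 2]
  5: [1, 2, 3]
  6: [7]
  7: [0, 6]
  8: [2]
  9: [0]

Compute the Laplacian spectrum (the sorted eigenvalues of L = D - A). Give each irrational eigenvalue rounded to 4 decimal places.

[0, 0.1487, 0.5188, 0.6496, 1, 1.4400, 2.3111, 3.0561, 4.1701, 4.7056]

With the vertex order [0, 1, 2, 3, 4, 5, 6, 7, 8, 9], the degrees are [3, 1, 3, 1, 2, 3, 1, 2, 1, 1], giving D = diag(3, 1, 3, 1, 2, 3, 1, 2, 1, 1) and L = D - A. Since every row of L sums to 0, the all-ones vector is in the kernel and 0 is an eigenvalue. By the matrix-tree theorem the graph has (1/10) * product of the nonzero eigenvalues = 1 spanning tree.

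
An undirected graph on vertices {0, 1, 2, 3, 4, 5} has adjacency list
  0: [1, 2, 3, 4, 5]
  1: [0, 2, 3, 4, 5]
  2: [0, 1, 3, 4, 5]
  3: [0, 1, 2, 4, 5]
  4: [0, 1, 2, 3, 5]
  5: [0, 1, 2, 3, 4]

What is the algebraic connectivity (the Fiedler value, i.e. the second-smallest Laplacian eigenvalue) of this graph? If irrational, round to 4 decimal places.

Reading degrees in the order [0, 1, 2, 3, 4, 5] gives [5, 5, 5, 5, 5, 5]; set D = diag(5, 5, 5, 5, 5, 5) and form L = D - A. Computing the eigenvalues of L and sorting gives [0, 6, 6, 6, 6, 6]. The Fiedler value lambda_2 = 6 is strictly positive, so the graph is connected.

6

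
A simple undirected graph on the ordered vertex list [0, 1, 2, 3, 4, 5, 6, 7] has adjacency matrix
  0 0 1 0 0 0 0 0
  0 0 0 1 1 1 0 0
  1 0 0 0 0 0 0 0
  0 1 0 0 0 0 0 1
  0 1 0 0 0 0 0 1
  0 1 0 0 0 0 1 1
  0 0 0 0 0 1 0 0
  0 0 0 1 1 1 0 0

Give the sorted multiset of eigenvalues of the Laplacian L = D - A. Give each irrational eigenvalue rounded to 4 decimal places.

[0, 0, 0.7639, 2, 2, 3, 3, 5.2361]

Reading degrees in the order [0, 1, 2, 3, 4, 5, 6, 7] gives [1, 3, 1, 2, 2, 3, 1, 3]; set D = diag(1, 3, 1, 2, 2, 3, 1, 3) and form L = D - A. L is symmetric positive semidefinite, so every eigenvalue is real and nonnegative. The 2 zero eigenvalues correspond to the 2 connected components. The largest eigenvalue, 5.2361, is at most the vertex count 8.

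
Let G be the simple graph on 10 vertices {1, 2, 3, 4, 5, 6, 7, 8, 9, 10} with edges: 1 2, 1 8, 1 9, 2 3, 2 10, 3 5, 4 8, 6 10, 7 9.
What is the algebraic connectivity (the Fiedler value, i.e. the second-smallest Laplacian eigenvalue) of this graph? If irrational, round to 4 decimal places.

Each diagonal entry of L is the vertex degree and each off-diagonal entry is -1 where an edge is present, 0 otherwise; in the order [1, 2, 3, 4, 5, 6, 7, 8, 9, 10] the diagonal is [3, 3, 2, 1, 1, 1, 1, 2, 2, 2]. The smallest Laplacian eigenvalue is always 0. The next one, lambda_2 = 0.2087, measures how hard the graph is to disconnect: larger values mean better connectivity. The largest eigenvalue, 4.7913, is at most the vertex count 10. The eigenvalues sum to 18, which equals trace(L) = 2|E|.

0.2087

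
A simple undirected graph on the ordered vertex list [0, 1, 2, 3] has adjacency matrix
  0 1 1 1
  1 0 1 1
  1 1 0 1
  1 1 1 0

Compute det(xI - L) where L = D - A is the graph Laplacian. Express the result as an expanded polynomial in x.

With the vertex order [0, 1, 2, 3], the degrees are [3, 3, 3, 3], giving D = diag(3, 3, 3, 3) and L = D - A. Computing det(xI - L) by cofactor expansion (or equivalently via sum-over-permutations) gives x^4 - 12x^3 + 48x^2 - 64x. The constant term is 0 because L is singular (the all-ones vector lies in its kernel). There is one zero in the spectrum, matching the 1 component.

x^4 - 12x^3 + 48x^2 - 64x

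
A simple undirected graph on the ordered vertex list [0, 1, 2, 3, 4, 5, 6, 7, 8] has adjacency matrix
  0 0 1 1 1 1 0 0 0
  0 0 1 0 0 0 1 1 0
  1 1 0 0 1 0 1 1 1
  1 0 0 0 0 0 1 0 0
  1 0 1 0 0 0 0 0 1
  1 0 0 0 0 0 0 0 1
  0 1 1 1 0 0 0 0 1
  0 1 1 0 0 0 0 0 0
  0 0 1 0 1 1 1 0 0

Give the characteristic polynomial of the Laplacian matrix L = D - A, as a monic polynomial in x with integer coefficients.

With the vertex order [0, 1, 2, 3, 4, 5, 6, 7, 8], the degrees are [4, 3, 6, 2, 3, 2, 4, 2, 4], giving D = diag(4, 3, 6, 2, 3, 2, 4, 2, 4) and L = D - A. L has integer entries, so p(x) = det(xI - L) has integer coefficients. Expanding the determinant yields x^9 - 30x^8 + 378x^7 - 2606x^6 + 10722x^5 - 26880x^4 + 39976x^3 - 32138x^2 + 10656x. The coefficient of x^8 equals -trace(L) = -30, matching the sum of degrees. By the matrix-tree theorem the graph has (1/9) * product of the nonzero eigenvalues = 1184 spanning trees.

x^9 - 30x^8 + 378x^7 - 2606x^6 + 10722x^5 - 26880x^4 + 39976x^3 - 32138x^2 + 10656x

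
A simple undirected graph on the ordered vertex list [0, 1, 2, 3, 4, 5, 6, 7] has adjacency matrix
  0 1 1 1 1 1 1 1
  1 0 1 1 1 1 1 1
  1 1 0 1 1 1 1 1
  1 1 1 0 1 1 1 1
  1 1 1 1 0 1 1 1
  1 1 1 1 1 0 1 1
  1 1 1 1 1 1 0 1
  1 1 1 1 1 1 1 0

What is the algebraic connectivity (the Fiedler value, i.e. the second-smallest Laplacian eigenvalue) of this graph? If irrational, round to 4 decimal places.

With the vertex order [0, 1, 2, 3, 4, 5, 6, 7], the degrees are [7, 7, 7, 7, 7, 7, 7, 7], giving D = diag(7, 7, 7, 7, 7, 7, 7, 7) and L = D - A. The sorted Laplacian eigenvalues are [0, 8, 8, 8, 8, 8, 8, 8]; the algebraic connectivity is the second entry, 8.

8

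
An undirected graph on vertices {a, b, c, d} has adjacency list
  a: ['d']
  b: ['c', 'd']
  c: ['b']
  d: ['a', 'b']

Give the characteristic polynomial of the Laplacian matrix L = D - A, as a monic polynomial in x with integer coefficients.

With the vertex order [a, b, c, d], the degrees are [1, 2, 1, 2], giving D = diag(1, 2, 1, 2) and L = D - A. L has integer entries, so p(x) = det(xI - L) has integer coefficients. Expanding the determinant yields x^4 - 6x^3 + 10x^2 - 4x. The constant term is 0 because L is singular (the all-ones vector lies in its kernel). There is one zero in the spectrum, matching the 1 component.

x^4 - 6x^3 + 10x^2 - 4x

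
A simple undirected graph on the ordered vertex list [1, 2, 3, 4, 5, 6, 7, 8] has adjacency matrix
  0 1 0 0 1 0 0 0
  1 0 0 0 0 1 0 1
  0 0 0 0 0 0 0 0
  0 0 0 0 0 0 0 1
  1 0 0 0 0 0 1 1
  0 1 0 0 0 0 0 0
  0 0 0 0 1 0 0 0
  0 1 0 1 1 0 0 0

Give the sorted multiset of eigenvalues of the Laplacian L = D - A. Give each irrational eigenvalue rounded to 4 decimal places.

Reading degrees in the order [1, 2, 3, 4, 5, 6, 7, 8] gives [2, 3, 0, 1, 3, 1, 1, 3]; set D = diag(2, 3, 0, 1, 3, 1, 1, 3) and form L = D - A. The multiplicity of 0 as a Laplacian eigenvalue equals the number of connected components. The 2 zero eigenvalues correspond to the 2 connected components. There are 2 zeros in the spectrum, matching the 2 components.

[0, 0, 0.5858, 0.6837, 1.4206, 2.8654, 3.4142, 5.0303]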